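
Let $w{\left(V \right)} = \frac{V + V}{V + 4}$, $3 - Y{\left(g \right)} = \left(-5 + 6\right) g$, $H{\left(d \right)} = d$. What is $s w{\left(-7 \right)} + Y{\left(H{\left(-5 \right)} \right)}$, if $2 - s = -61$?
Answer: $302$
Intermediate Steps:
$Y{\left(g \right)} = 3 - g$ ($Y{\left(g \right)} = 3 - \left(-5 + 6\right) g = 3 - 1 g = 3 - g$)
$s = 63$ ($s = 2 - -61 = 2 + 61 = 63$)
$w{\left(V \right)} = \frac{2 V}{4 + V}$
$s w{\left(-7 \right)} + Y{\left(H{\left(-5 \right)} \right)} = 63 \cdot 2 \left(-7\right) \frac{1}{4 - 7} + \left(3 - -5\right) = 63 \cdot 2 \left(-7\right) \frac{1}{-3} + \left(3 + 5\right) = 63 \cdot 2 \left(-7\right) \left(- \frac{1}{3}\right) + 8 = 63 \cdot \frac{14}{3} + 8 = 294 + 8 = 302$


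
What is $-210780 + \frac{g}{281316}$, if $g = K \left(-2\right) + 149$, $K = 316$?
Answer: $- \frac{2823608903}{13396} \approx -2.1078 \cdot 10^{5}$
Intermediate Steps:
$g = -483$ ($g = 316 \left(-2\right) + 149 = -632 + 149 = -483$)
$-210780 + \frac{g}{281316} = -210780 - \frac{483}{281316} = -210780 - \frac{23}{13396} = - \frac{2823608903}{13396}$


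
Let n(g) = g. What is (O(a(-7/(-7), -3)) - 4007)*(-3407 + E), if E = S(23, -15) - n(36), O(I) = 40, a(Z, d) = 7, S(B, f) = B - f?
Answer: 13507635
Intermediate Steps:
E = 2 (E = (23 - 1*(-15)) - 1*36 = (23 + 15) - 36 = 38 - 36 = 2)
(O(a(-7/(-7), -3)) - 4007)*(-3407 + E) = (40 - 4007)*(-3407 + 2) = -3967*(-3405) = 13507635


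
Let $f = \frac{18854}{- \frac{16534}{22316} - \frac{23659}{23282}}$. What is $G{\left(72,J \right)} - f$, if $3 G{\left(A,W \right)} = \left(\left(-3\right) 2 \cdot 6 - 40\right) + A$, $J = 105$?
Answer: $\frac{262355035193}{24453183} \approx 10729.0$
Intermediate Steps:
$G{\left(A,W \right)} = - \frac{76}{3} + \frac{A}{3}$ ($G{\left(A,W \right)} = \frac{\left(\left(-3\right) 2 \cdot 6 - 40\right) + A}{3} = \frac{\left(\left(-6\right) 6 - 40\right) + A}{3} = \frac{\left(-36 - 40\right) + A}{3} = \frac{-76 + A}{3} = - \frac{76}{3} + \frac{A}{3}$)
$f = - \frac{87462546479}{8151061}$ ($f = \frac{18854}{\left(-16534\right) \frac{1}{22316} - \frac{23659}{23282}} = \frac{18854}{- \frac{1181}{1594} - \frac{23659}{23282}} = \frac{18854}{- \frac{16302122}{9277877}} = 18854 \left(- \frac{9277877}{16302122}\right) = - \frac{87462546479}{8151061} \approx -10730.0$)
$G{\left(72,J \right)} - f = \left(- \frac{76}{3} + \frac{1}{3} \cdot 72\right) - - \frac{87462546479}{8151061} = \left(- \frac{76}{3} + 24\right) + \frac{87462546479}{8151061} = - \frac{4}{3} + \frac{87462546479}{8151061} = \frac{262355035193}{24453183}$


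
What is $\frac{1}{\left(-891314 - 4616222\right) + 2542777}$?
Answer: $- \frac{1}{2964759} \approx -3.373 \cdot 10^{-7}$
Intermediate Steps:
$\frac{1}{\left(-891314 - 4616222\right) + 2542777} = \frac{1}{-5507536 + 2542777} = \frac{1}{-2964759} = - \frac{1}{2964759}$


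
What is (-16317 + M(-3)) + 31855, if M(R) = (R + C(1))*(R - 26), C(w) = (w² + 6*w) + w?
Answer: 15393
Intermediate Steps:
C(w) = w² + 7*w
M(R) = (-26 + R)*(8 + R) (M(R) = (R + 1*(7 + 1))*(R - 26) = (R + 1*8)*(-26 + R) = (R + 8)*(-26 + R) = (8 + R)*(-26 + R) = (-26 + R)*(8 + R))
(-16317 + M(-3)) + 31855 = (-16317 + (-208 + (-3)² - 18*(-3))) + 31855 = (-16317 + (-208 + 9 + 54)) + 31855 = (-16317 - 145) + 31855 = -16462 + 31855 = 15393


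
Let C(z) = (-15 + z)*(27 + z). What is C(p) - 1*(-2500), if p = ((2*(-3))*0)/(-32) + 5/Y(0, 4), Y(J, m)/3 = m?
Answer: 302425/144 ≈ 2100.2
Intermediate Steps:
Y(J, m) = 3*m
p = 5/12 (p = ((2*(-3))*0)/(-32) + 5/((3*4)) = -6*0*(-1/32) + 5/12 = 0*(-1/32) + 5*(1/12) = 0 + 5/12 = 5/12 ≈ 0.41667)
C(p) - 1*(-2500) = (-405 + (5/12)² + 12*(5/12)) - 1*(-2500) = (-405 + 25/144 + 5) + 2500 = -57575/144 + 2500 = 302425/144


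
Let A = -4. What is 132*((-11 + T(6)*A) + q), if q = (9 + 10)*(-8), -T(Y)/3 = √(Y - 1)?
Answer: -21516 + 1584*√5 ≈ -17974.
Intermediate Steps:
T(Y) = -3*√(-1 + Y) (T(Y) = -3*√(Y - 1) = -3*√(-1 + Y))
q = -152 (q = 19*(-8) = -152)
132*((-11 + T(6)*A) + q) = 132*((-11 - 3*√(-1 + 6)*(-4)) - 152) = 132*((-11 - 3*√5*(-4)) - 152) = 132*((-11 + 12*√5) - 152) = 132*(-163 + 12*√5) = -21516 + 1584*√5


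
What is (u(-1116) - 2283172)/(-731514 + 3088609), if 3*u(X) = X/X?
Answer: -1369903/1414257 ≈ -0.96864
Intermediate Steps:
u(X) = ⅓ (u(X) = (X/X)/3 = (⅓)*1 = ⅓)
(u(-1116) - 2283172)/(-731514 + 3088609) = (⅓ - 2283172)/(-731514 + 3088609) = -6849515/3/2357095 = -6849515/3*1/2357095 = -1369903/1414257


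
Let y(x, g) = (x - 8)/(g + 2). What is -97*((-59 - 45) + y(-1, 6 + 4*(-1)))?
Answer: 41225/4 ≈ 10306.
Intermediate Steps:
y(x, g) = (-8 + x)/(2 + g)
-97*((-59 - 45) + y(-1, 6 + 4*(-1))) = -97*((-59 - 45) + (-8 - 1)/(2 + (6 + 4*(-1)))) = -97*(-104 - 9/(2 + (6 - 4))) = -97*(-104 - 9/(2 + 2)) = -97*(-104 - 9/4) = -97*(-425/4) = 41225/4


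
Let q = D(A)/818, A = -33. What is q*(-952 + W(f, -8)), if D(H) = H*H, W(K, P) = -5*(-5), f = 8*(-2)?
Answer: -1009503/818 ≈ -1234.1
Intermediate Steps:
f = -16
W(K, P) = 25
D(H) = H²
q = 1089/818 (q = (-33)²/818 = 1089*(1/818) = 1089/818 ≈ 1.3313)
q*(-952 + W(f, -8)) = 1089*(-952 + 25)/818 = (1089/818)*(-927) = -1009503/818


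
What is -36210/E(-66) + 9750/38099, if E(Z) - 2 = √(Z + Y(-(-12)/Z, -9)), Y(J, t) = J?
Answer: -7585724595/7353107 + 18105*I*√2002/193 ≈ -1031.6 + 4197.3*I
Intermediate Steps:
E(Z) = 2 + √(Z + 12/Z) (E(Z) = 2 + √(Z - (-12)/Z) = 2 + √(Z + 12/Z))
-36210/E(-66) + 9750/38099 = -36210/(2 + √(-66 + 12/(-66))) + 9750/38099 = -36210/(2 + √(-66 + 12*(-1/66))) + 9750*(1/38099) = -36210/(2 + √(-66 - 2/11)) + 9750/38099 = -36210/(2 + √(-728/11)) + 9750/38099 = -36210/(2 + 2*I*√2002/11) + 9750/38099 = 9750/38099 - 36210/(2 + 2*I*√2002/11)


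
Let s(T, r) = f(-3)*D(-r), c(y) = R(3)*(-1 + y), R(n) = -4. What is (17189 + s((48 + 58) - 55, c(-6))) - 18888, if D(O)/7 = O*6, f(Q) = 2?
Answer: -4051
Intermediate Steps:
D(O) = 42*O (D(O) = 7*(O*6) = 7*(6*O) = 42*O)
c(y) = 4 - 4*y (c(y) = -4*(-1 + y) = 4 - 4*y)
s(T, r) = -84*r (s(T, r) = 2*(42*(-r)) = 2*(-42*r) = -84*r)
(17189 + s((48 + 58) - 55, c(-6))) - 18888 = (17189 - 84*(4 - 4*(-6))) - 18888 = (17189 - 84*(4 + 24)) - 18888 = (17189 - 84*28) - 18888 = (17189 - 2352) - 18888 = 14837 - 18888 = -4051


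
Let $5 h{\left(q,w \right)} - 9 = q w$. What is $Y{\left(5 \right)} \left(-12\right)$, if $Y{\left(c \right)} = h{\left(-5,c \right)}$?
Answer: $\frac{192}{5} \approx 38.4$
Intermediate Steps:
$h{\left(q,w \right)} = \frac{9}{5} + \frac{q w}{5}$
$Y{\left(c \right)} = \frac{9}{5} - c$ ($Y{\left(c \right)} = \frac{9}{5} + \frac{1}{5} \left(-5\right) c = \frac{9}{5} - c$)
$Y{\left(5 \right)} \left(-12\right) = \left(\frac{9}{5} - 5\right) \left(-12\right) = \left(- \frac{16}{5}\right) \left(-12\right) = \frac{192}{5}$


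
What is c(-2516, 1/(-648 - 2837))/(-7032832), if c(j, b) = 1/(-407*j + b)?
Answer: -205/1476349393793024 ≈ -1.3886e-13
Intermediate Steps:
c(j, b) = 1/(b - 407*j)
c(-2516, 1/(-648 - 2837))/(-7032832) = 1/((1/(-648 - 2837) - 407*(-2516))*(-7032832)) = -1/7032832/(1/(-3485) + 1024012) = -1/7032832/(-1/3485 + 1024012) = -1/7032832/(3568681819/3485) = (3485/3568681819)*(-1/7032832) = -205/1476349393793024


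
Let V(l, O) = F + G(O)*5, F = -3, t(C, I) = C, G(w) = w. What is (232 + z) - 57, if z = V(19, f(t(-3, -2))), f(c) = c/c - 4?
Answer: 157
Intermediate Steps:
f(c) = -3 (f(c) = 1 - 4 = -3)
V(l, O) = -3 + 5*O (V(l, O) = -3 + O*5 = -3 + 5*O)
z = -18 (z = -3 + 5*(-3) = -3 - 15 = -18)
(232 + z) - 57 = (232 - 18) - 57 = 214 - 57 = 157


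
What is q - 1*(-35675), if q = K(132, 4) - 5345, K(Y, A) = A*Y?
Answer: 30858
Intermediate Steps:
q = -4817 (q = 4*132 - 5345 = 528 - 5345 = -4817)
q - 1*(-35675) = -4817 - 1*(-35675) = -4817 + 35675 = 30858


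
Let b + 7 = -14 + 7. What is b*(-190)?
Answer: 2660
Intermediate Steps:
b = -14 (b = -7 + (-14 + 7) = -7 - 7 = -14)
b*(-190) = -14*(-190) = 2660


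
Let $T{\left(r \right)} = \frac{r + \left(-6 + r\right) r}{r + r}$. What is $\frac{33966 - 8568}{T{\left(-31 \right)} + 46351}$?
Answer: $\frac{25398}{46333} \approx 0.54816$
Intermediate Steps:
$T{\left(r \right)} = \frac{r + r \left(-6 + r\right)}{2 r}$
$\frac{33966 - 8568}{T{\left(-31 \right)} + 46351} = \frac{33966 - 8568}{\left(- \frac{5}{2} + \frac{1}{2} \left(-31\right)\right) + 46351} = \frac{25398}{\left(- \frac{5}{2} - \frac{31}{2}\right) + 46351} = \frac{25398}{-18 + 46351} = \frac{25398}{46333}$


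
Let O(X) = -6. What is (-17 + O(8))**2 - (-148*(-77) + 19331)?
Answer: -30198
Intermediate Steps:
(-17 + O(8))**2 - (-148*(-77) + 19331) = (-17 - 6)**2 - (-148*(-77) + 19331) = (-23)**2 - (11396 + 19331) = 529 - 1*30727 = 529 - 30727 = -30198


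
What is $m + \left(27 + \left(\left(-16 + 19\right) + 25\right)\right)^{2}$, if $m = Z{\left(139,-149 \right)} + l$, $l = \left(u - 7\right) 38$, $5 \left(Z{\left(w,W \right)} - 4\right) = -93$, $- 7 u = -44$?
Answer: $\frac{104414}{35} \approx 2983.3$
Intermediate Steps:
$u = \frac{44}{7}$ ($u = \left(- \frac{1}{7}\right) \left(-44\right) = \frac{44}{7} \approx 6.2857$)
$Z{\left(w,W \right)} = - \frac{73}{5}$ ($Z{\left(w,W \right)} = 4 + \frac{1}{5} \left(-93\right) = 4 - \frac{93}{5} = - \frac{73}{5}$)
$l = - \frac{190}{7}$ ($l = \left(\frac{44}{7} - 7\right) 38 = \left(- \frac{5}{7}\right) 38 = - \frac{190}{7} \approx -27.143$)
$m = - \frac{1461}{35}$ ($m = - \frac{73}{5} - \frac{190}{7} = - \frac{1461}{35} \approx -41.743$)
$m + \left(27 + \left(\left(-16 + 19\right) + 25\right)\right)^{2} = - \frac{1461}{35} + \left(27 + \left(\left(-16 + 19\right) + 25\right)\right)^{2} = - \frac{1461}{35} + \left(27 + \left(3 + 25\right)\right)^{2} = - \frac{1461}{35} + \left(27 + 28\right)^{2} = - \frac{1461}{35} + 55^{2} = - \frac{1461}{35} + 3025 = \frac{104414}{35}$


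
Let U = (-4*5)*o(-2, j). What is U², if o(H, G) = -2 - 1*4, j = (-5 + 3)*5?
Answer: 14400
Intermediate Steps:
j = -10 (j = -2*5 = -10)
o(H, G) = -6 (o(H, G) = -2 - 4 = -6)
U = 120 (U = -4*5*(-6) = -20*(-6) = 120)
U² = 120² = 14400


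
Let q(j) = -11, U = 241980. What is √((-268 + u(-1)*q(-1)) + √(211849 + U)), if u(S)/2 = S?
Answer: √(-246 + √453829) ≈ 20.680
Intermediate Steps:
u(S) = 2*S
√((-268 + u(-1)*q(-1)) + √(211849 + U)) = √((-268 + (2*(-1))*(-11)) + √(211849 + 241980)) = √((-268 - 2*(-11)) + √453829) = √((-268 + 22) + √453829) = √(-246 + √453829)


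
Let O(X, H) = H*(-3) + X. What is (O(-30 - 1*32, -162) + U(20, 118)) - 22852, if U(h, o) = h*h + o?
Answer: -21910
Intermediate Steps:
U(h, o) = o + h² (U(h, o) = h² + o = o + h²)
O(X, H) = X - 3*H (O(X, H) = -3*H + X = X - 3*H)
(O(-30 - 1*32, -162) + U(20, 118)) - 22852 = (((-30 - 1*32) - 3*(-162)) + (118 + 20²)) - 22852 = (((-30 - 32) + 486) + (118 + 400)) - 22852 = ((-62 + 486) + 518) - 22852 = (424 + 518) - 22852 = 942 - 22852 = -21910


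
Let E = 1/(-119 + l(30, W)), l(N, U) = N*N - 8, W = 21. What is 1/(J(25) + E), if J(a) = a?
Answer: 773/19326 ≈ 0.039998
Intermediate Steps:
l(N, U) = -8 + N² (l(N, U) = N² - 8 = -8 + N²)
E = 1/773 (E = 1/(-119 + (-8 + 30²)) = 1/(-119 + (-8 + 900)) = 1/(-119 + 892) = 1/773 ≈ 0.0012937)
1/(J(25) + E) = 1/(25 + 1/773) = 1/(19326/773) = 773/19326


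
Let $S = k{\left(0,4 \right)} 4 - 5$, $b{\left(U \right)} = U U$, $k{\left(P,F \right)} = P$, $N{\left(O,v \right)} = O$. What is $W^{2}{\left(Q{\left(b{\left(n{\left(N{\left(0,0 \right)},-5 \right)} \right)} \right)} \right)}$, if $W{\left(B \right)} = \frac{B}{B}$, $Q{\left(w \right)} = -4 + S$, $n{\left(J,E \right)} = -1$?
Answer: $1$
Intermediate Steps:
$b{\left(U \right)} = U^{2}$
$S = -5$ ($S = 0 \cdot 4 - 5 = 0 - 5 = -5$)
$Q{\left(w \right)} = -9$ ($Q{\left(w \right)} = -4 - 5 = -9$)
$W{\left(B \right)} = 1$
$W^{2}{\left(Q{\left(b{\left(n{\left(N{\left(0,0 \right)},-5 \right)} \right)} \right)} \right)} = 1^{2} = 1$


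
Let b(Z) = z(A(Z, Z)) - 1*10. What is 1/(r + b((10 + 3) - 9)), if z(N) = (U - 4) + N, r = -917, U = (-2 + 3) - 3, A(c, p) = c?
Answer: -1/929 ≈ -0.0010764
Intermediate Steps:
U = -2 (U = 1 - 3 = -2)
z(N) = -6 + N (z(N) = (-2 - 4) + N = -6 + N)
b(Z) = -16 + Z (b(Z) = (-6 + Z) - 1*10 = (-6 + Z) - 10 = -16 + Z)
1/(r + b((10 + 3) - 9)) = 1/(-917 + (-16 + ((10 + 3) - 9))) = 1/(-917 + (-16 + (13 - 9))) = 1/(-917 + (-16 + 4)) = 1/(-917 - 12) = 1/(-929) = -1/929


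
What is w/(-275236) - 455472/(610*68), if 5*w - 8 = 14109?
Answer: -15684925753/1427098660 ≈ -10.991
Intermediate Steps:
w = 14117/5 (w = 8/5 + (⅕)*14109 = 8/5 + 14109/5 = 14117/5 ≈ 2823.4)
w/(-275236) - 455472/(610*68) = (14117/5)/(-275236) - 455472/(610*68) = (14117/5)*(-1/275236) - 455472/41480 = -14117/1376180 - 455472*1/41480 = -14117/1376180 - 56934/5185 = -15684925753/1427098660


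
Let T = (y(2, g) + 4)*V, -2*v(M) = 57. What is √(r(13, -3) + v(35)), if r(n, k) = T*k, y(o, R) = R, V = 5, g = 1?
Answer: 3*I*√46/2 ≈ 10.173*I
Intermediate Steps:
v(M) = -57/2 (v(M) = -½*57 = -57/2)
T = 25 (T = (1 + 4)*5 = 5*5 = 25)
r(n, k) = 25*k
√(r(13, -3) + v(35)) = √(25*(-3) - 57/2) = √(-75 - 57/2) = √(-207/2) = 3*I*√46/2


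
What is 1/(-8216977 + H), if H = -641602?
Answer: -1/8858579 ≈ -1.1288e-7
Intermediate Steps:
1/(-8216977 + H) = 1/(-8216977 - 641602) = 1/(-8858579) = -1/8858579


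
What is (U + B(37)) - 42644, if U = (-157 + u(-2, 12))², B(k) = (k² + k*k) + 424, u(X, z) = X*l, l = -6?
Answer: -18457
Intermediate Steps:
u(X, z) = -6*X (u(X, z) = X*(-6) = -6*X)
B(k) = 424 + 2*k² (B(k) = (k² + k²) + 424 = 2*k² + 424 = 424 + 2*k²)
U = 21025 (U = (-157 - 6*(-2))² = (-157 + 12)² = (-145)² = 21025)
(U + B(37)) - 42644 = (21025 + (424 + 2*37²)) - 42644 = (21025 + (424 + 2*1369)) - 42644 = (21025 + (424 + 2738)) - 42644 = (21025 + 3162) - 42644 = 24187 - 42644 = -18457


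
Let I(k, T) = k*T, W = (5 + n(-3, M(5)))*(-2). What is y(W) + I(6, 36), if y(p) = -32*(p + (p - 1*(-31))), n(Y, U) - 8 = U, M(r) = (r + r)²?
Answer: 13688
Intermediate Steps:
M(r) = 4*r² (M(r) = (2*r)² = 4*r²)
n(Y, U) = 8 + U
W = -226 (W = (5 + (8 + 4*5²))*(-2) = (5 + (8 + 4*25))*(-2) = (5 + (8 + 100))*(-2) = (5 + 108)*(-2) = 113*(-2) = -226)
I(k, T) = T*k
y(p) = -992 - 64*p (y(p) = -32*(p + (p + 31)) = -32*(p + (31 + p)) = -32*(31 + 2*p) = -992 - 64*p)
y(W) + I(6, 36) = (-992 - 64*(-226)) + 36*6 = (-992 + 14464) + 216 = 13472 + 216 = 13688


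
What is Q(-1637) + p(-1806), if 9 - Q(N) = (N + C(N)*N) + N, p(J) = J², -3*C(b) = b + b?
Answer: 15154295/3 ≈ 5.0514e+6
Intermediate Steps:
C(b) = -2*b/3 (C(b) = -(b + b)/3 = -2*b/3)
Q(N) = 9 - 2*N + 2*N²/3 (Q(N) = 9 - ((N + (-2*N/3)*N) + N) = 9 - ((N - 2*N²/3) + N) = 9 - (2*N - 2*N²/3) = 9 + (-2*N + 2*N²/3) = 9 - 2*N + 2*N²/3)
Q(-1637) + p(-1806) = (9 - 2*(-1637) + (⅔)*(-1637)²) + (-1806)² = (9 + 3274 + (⅔)*2679769) + 3261636 = (9 + 3274 + 5359538/3) + 3261636 = 5369387/3 + 3261636 = 15154295/3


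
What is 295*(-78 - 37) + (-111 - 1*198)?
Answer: -34234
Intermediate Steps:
295*(-78 - 37) + (-111 - 1*198) = 295*(-115) + (-111 - 198) = -33925 - 309 = -34234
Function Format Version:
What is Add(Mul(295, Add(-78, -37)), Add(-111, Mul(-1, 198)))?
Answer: -34234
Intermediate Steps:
Add(Mul(295, Add(-78, -37)), Add(-111, Mul(-1, 198))) = Add(Mul(295, -115), Add(-111, -198)) = Add(-33925, -309) = -34234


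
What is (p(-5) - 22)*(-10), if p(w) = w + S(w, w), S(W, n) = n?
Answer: 320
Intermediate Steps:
p(w) = 2*w (p(w) = w + w = 2*w)
(p(-5) - 22)*(-10) = (2*(-5) - 22)*(-10) = (-10 - 22)*(-10) = -32*(-10) = 320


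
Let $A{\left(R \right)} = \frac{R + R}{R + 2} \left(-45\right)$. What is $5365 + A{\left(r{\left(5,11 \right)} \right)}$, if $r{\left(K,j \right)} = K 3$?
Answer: $\frac{89855}{17} \approx 5285.6$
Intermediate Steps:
$r{\left(K,j \right)} = 3 K$
$A{\left(R \right)} = - \frac{90 R}{2 + R}$ ($A{\left(R \right)} = \frac{2 R}{2 + R} \left(-45\right) = - \frac{90 R}{2 + R}$)
$5365 + A{\left(r{\left(5,11 \right)} \right)} = 5365 - \frac{90 \cdot 3 \cdot 5}{2 + 3 \cdot 5} = 5365 - \frac{1350}{2 + 15} = 5365 - \frac{1350}{17} = \frac{89855}{17}$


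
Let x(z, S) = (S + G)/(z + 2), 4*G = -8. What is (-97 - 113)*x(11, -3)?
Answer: 1050/13 ≈ 80.769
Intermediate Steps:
G = -2 (G = (¼)*(-8) = -2)
x(z, S) = (-2 + S)/(2 + z) (x(z, S) = (S - 2)/(z + 2) = (-2 + S)/(2 + z))
(-97 - 113)*x(11, -3) = (-97 - 113)*((-2 - 3)/(2 + 11)) = -210*(-5)/13 = -210*(-5/13) = 1050/13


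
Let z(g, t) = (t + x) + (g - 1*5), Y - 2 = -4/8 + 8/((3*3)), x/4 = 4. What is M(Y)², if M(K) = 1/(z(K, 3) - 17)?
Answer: 324/121 ≈ 2.6777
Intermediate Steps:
x = 16 (x = 4*4 = 16)
Y = 43/18 (Y = 2 + (-4/8 + 8/((3*3))) = 2 + (-4*⅛ + 8/9) = 2 + (-½ + 8*(⅑)) = 2 + (-½ + 8/9) = 2 + 7/18 = 43/18 ≈ 2.3889)
z(g, t) = 11 + g + t (z(g, t) = (t + 16) + (g - 1*5) = (16 + t) + (g - 5) = (16 + t) + (-5 + g) = 11 + g + t)
M(K) = 1/(-3 + K) (M(K) = 1/((11 + K + 3) - 17) = 1/((14 + K) - 17) = 1/(-3 + K))
M(Y)² = (1/(-3 + 43/18))² = (1/(-11/18))² = (-18/11)² = 324/121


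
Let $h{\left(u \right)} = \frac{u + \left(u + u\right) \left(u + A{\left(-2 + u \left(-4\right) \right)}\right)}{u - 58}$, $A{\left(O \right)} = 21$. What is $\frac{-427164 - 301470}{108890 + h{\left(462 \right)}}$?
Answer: $- \frac{147184068}{22219157} \approx -6.6242$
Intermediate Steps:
$h{\left(u \right)} = \frac{u + 2 u \left(21 + u\right)}{-58 + u}$ ($h{\left(u \right)} = \frac{u + \left(u + u\right) \left(u + 21\right)}{u - 58} = \frac{u + 2 u \left(21 + u\right)}{-58 + u}$)
$\frac{-427164 - 301470}{108890 + h{\left(462 \right)}} = \frac{-427164 - 301470}{108890 + \frac{462 \left(43 + 2 \cdot 462\right)}{-58 + 462}} = - \frac{728634}{108890 + \frac{462 \left(43 + 924\right)}{404}} = - \frac{728634}{108890 + 462 \cdot \frac{1}{404} \cdot 967} = - \frac{728634}{108890 + \frac{223377}{202}} = - \frac{728634}{\frac{22219157}{202}} = \left(-728634\right) \frac{202}{22219157} = - \frac{147184068}{22219157}$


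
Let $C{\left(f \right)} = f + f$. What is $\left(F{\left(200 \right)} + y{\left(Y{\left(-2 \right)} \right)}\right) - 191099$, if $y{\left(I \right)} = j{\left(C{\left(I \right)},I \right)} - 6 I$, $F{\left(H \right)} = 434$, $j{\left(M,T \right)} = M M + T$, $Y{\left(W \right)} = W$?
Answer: $-190639$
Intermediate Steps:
$C{\left(f \right)} = 2 f$
$j{\left(M,T \right)} = T + M^{2}$ ($j{\left(M,T \right)} = M^{2} + T = T + M^{2}$)
$y{\left(I \right)} = - 5 I + 4 I^{2}$ ($y{\left(I \right)} = \left(I + \left(2 I\right)^{2}\right) - 6 I = \left(I + 4 I^{2}\right) - 6 I = - 5 I + 4 I^{2}$)
$\left(F{\left(200 \right)} + y{\left(Y{\left(-2 \right)} \right)}\right) - 191099 = \left(434 - 2 \left(-5 + 4 \left(-2\right)\right)\right) - 191099 = \left(434 - 2 \left(-5 - 8\right)\right) - 191099 = \left(434 - -26\right) - 191099 = \left(434 + 26\right) - 191099 = 460 - 191099 = -190639$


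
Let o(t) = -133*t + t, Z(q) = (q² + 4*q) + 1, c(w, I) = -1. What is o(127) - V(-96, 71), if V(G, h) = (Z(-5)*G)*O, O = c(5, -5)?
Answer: -17340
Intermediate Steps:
O = -1
Z(q) = 1 + q² + 4*q
V(G, h) = -6*G (V(G, h) = ((1 + (-5)² + 4*(-5))*G)*(-1) = ((1 + 25 - 20)*G)*(-1) = (6*G)*(-1) = -6*G)
o(t) = -132*t
o(127) - V(-96, 71) = -132*127 - (-6)*(-96) = -16764 - 1*576 = -16764 - 576 = -17340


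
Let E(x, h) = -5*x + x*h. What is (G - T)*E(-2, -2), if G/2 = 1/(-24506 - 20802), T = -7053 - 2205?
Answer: 1468115117/11327 ≈ 1.2961e+5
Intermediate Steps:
T = -9258
E(x, h) = -5*x + h*x
G = -1/22654 (G = 2/(-24506 - 20802) = 2/(-45308) = 2*(-1/45308) = -1/22654 ≈ -4.4142e-5)
(G - T)*E(-2, -2) = (-1/22654 - 1*(-9258))*(-2*(-5 - 2)) = (-1/22654 + 9258)*(-2*(-7)) = (209730731/22654)*14 = 1468115117/11327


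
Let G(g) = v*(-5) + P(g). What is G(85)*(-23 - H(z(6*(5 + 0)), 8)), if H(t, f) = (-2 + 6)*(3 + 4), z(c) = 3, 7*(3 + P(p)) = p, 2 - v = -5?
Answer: 9231/7 ≈ 1318.7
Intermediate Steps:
v = 7 (v = 2 - 1*(-5) = 2 + 5 = 7)
P(p) = -3 + p/7
H(t, f) = 28 (H(t, f) = 4*7 = 28)
G(g) = -38 + g/7 (G(g) = 7*(-5) + (-3 + g/7) = -35 + (-3 + g/7) = -38 + g/7)
G(85)*(-23 - H(z(6*(5 + 0)), 8)) = (-38 + (⅐)*85)*(-23 - 1*28) = (-38 + 85/7)*(-23 - 28) = -181/7*(-51) = 9231/7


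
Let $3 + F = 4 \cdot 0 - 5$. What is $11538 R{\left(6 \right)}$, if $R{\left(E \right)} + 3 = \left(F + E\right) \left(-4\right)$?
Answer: $57690$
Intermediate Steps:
$F = -8$ ($F = -3 + \left(4 \cdot 0 - 5\right) = -3 + \left(0 - 5\right) = -3 - 5 = -8$)
$R{\left(E \right)} = 29 - 4 E$ ($R{\left(E \right)} = -3 + \left(-8 + E\right) \left(-4\right) = -3 - \left(-32 + 4 E\right) = 29 - 4 E$)
$11538 R{\left(6 \right)} = 11538 \left(29 - 24\right) = 11538 \cdot 5 = 57690$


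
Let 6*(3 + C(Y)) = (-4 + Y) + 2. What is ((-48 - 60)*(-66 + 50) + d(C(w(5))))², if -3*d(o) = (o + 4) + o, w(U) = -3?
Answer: 242206969/81 ≈ 2.9902e+6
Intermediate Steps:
C(Y) = -10/3 + Y/6 (C(Y) = -3 + ((-4 + Y) + 2)/6 = -3 + (-2 + Y)/6 = -3 + (-⅓ + Y/6) = -10/3 + Y/6)
d(o) = -4/3 - 2*o/3 (d(o) = -((o + 4) + o)/3 = -((4 + o) + o)/3 = -(4 + 2*o)/3 = -4/3 - 2*o/3)
((-48 - 60)*(-66 + 50) + d(C(w(5))))² = ((-48 - 60)*(-66 + 50) + (-4/3 - 2*(-10/3 + (⅙)*(-3))/3))² = (-108*(-16) + (-4/3 - 2*(-10/3 - ½)/3))² = (1728 + (-4/3 - ⅔*(-23/6)))² = (1728 + (-4/3 + 23/9))² = (1728 + 11/9)² = (15563/9)² = 242206969/81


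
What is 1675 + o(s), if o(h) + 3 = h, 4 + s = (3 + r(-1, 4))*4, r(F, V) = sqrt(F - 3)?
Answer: 1680 + 8*I ≈ 1680.0 + 8.0*I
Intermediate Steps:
r(F, V) = sqrt(-3 + F)
s = 8 + 8*I (s = -4 + (3 + sqrt(-3 - 1))*4 = -4 + (3 + sqrt(-4))*4 = -4 + (3 + 2*I)*4 = -4 + (12 + 8*I) = 8 + 8*I ≈ 8.0 + 8.0*I)
o(h) = -3 + h
1675 + o(s) = 1675 + (-3 + (8 + 8*I)) = 1675 + (5 + 8*I) = 1680 + 8*I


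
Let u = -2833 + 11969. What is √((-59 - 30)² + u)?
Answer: √17057 ≈ 130.60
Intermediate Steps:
u = 9136
√((-59 - 30)² + u) = √((-59 - 30)² + 9136) = √((-89)² + 9136) = √(7921 + 9136) = √17057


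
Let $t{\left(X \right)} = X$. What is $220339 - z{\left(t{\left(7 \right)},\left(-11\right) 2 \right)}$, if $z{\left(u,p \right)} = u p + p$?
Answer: $220515$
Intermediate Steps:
$z{\left(u,p \right)} = p + p u$ ($z{\left(u,p \right)} = p u + p = p + p u$)
$220339 - z{\left(t{\left(7 \right)},\left(-11\right) 2 \right)} = 220339 - \left(-11\right) 2 \left(1 + 7\right) = 220339 - \left(-22\right) 8 = 220339 - -176 = 220339 + 176 = 220515$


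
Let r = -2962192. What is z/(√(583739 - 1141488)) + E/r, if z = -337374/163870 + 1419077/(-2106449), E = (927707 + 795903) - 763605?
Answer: -960005/2962192 + 471602636458*I*√557749/96262958972167435 ≈ -0.32409 + 0.0036588*I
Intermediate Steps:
E = 960005 (E = 1723610 - 763605 = 960005)
z = -471602636458/172591898815 (z = -337374*1/163870 + 1419077*(-1/2106449) = -168687/81935 - 1419077/2106449 = -471602636458/172591898815 ≈ -2.7325)
z/(√(583739 - 1141488)) + E/r = -471602636458/(172591898815*√(583739 - 1141488)) + 960005/(-2962192) = -471602636458*(-I*√557749/557749)/172591898815 + 960005*(-1/2962192) = -471602636458*(-I*√557749/557749)/172591898815 - 960005/2962192 = -(-471602636458)*I*√557749/96262958972167435 - 960005/2962192 = 471602636458*I*√557749/96262958972167435 - 960005/2962192 = -960005/2962192 + 471602636458*I*√557749/96262958972167435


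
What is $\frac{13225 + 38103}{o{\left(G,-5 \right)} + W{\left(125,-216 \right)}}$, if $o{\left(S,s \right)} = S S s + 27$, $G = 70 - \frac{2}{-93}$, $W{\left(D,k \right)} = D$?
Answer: $- \frac{55491984}{26339509} \approx -2.1068$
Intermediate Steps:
$G = \frac{6512}{93}$ ($G = 70 - - \frac{2}{93} = 70 + \frac{2}{93} = \frac{6512}{93} \approx 70.021$)
$o{\left(S,s \right)} = 27 + s S^{2}$ ($o{\left(S,s \right)} = S^{2} s + 27 = s S^{2} + 27 = 27 + s S^{2}$)
$\frac{13225 + 38103}{o{\left(G,-5 \right)} + W{\left(125,-216 \right)}} = \frac{13225 + 38103}{\left(27 - 5 \left(\frac{6512}{93}\right)^{2}\right) + 125} = \frac{51328}{\left(27 - \frac{212030720}{8649}\right) + 125} = \frac{51328}{- \frac{211797197}{8649} + 125} = \frac{51328}{- \frac{210716072}{8649}} = 51328 \left(- \frac{8649}{210716072}\right) = - \frac{55491984}{26339509}$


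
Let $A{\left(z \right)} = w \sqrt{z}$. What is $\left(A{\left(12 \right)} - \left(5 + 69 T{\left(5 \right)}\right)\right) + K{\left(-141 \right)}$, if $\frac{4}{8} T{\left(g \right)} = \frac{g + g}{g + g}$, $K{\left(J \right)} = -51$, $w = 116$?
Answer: $-194 + 232 \sqrt{3} \approx 207.84$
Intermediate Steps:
$A{\left(z \right)} = 116 \sqrt{z}$
$T{\left(g \right)} = 2$ ($T{\left(g \right)} = 2 \frac{g + g}{g + g} = 2 \frac{2 g}{2 g} = 2 \cdot 2 g \frac{1}{2 g} = 2 \cdot 1 = 2$)
$\left(A{\left(12 \right)} - \left(5 + 69 T{\left(5 \right)}\right)\right) + K{\left(-141 \right)} = \left(116 \sqrt{12} - 143\right) - 51 = \left(116 \cdot 2 \sqrt{3} - 143\right) - 51 = \left(232 \sqrt{3} - 143\right) - 51 = \left(-143 + 232 \sqrt{3}\right) - 51 = -194 + 232 \sqrt{3}$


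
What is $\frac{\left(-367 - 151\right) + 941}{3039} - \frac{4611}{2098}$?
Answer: $- \frac{4375125}{2125274} \approx -2.0586$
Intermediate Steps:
$\frac{\left(-367 - 151\right) + 941}{3039} - \frac{4611}{2098} = \left(-518 + 941\right) \frac{1}{3039} - \frac{4611}{2098} = 423 \cdot \frac{1}{3039} - \frac{4611}{2098} = \frac{141}{1013} - \frac{4611}{2098} = - \frac{4375125}{2125274}$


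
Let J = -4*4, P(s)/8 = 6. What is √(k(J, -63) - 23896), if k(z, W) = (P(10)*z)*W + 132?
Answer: 2*√6155 ≈ 156.91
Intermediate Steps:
P(s) = 48 (P(s) = 8*6 = 48)
J = -16
k(z, W) = 132 + 48*W*z (k(z, W) = (48*z)*W + 132 = 48*W*z + 132 = 132 + 48*W*z)
√(k(J, -63) - 23896) = √((132 + 48*(-63)*(-16)) - 23896) = √((132 + 48384) - 23896) = √(48516 - 23896) = √24620 = 2*√6155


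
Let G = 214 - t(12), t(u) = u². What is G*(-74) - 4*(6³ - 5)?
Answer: -6024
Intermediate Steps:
G = 70 (G = 214 - 1*12² = 214 - 1*144 = 214 - 144 = 70)
G*(-74) - 4*(6³ - 5) = 70*(-74) - 4*(6³ - 5) = -5180 - 4*(216 - 5) = -5180 - 4*211 = -5180 - 844 = -6024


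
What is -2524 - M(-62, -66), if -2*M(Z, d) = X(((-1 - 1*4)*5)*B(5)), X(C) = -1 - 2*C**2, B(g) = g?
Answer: -36299/2 ≈ -18150.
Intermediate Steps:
M(Z, d) = 31251/2 (M(Z, d) = -(-1 - 2*625*(-1 - 1*4)**2)/2 = -(-1 - 2*625*(-1 - 4)**2)/2 = -(-1 - 2*(-5*5*5)**2)/2 = -(-1 - 2*(-25*5)**2)/2 = -(-1 - 2*(-125)**2)/2 = -(-1 - 2*15625)/2 = -(-1 - 31250)/2 = -1/2*(-31251) = 31251/2)
-2524 - M(-62, -66) = -2524 - 1*31251/2 = -2524 - 31251/2 = -36299/2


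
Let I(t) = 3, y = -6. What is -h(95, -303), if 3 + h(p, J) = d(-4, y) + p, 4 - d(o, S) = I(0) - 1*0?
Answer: -93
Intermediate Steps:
d(o, S) = 1 (d(o, S) = 4 - (3 - 1*0) = 4 - (3 + 0) = 4 - 1*3 = 4 - 3 = 1)
h(p, J) = -2 + p (h(p, J) = -3 + (1 + p) = -2 + p)
-h(95, -303) = -(-2 + 95) = -1*93 = -93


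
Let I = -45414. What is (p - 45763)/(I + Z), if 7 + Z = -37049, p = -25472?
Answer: 4749/5498 ≈ 0.86377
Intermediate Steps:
Z = -37056 (Z = -7 - 37049 = -37056)
(p - 45763)/(I + Z) = (-25472 - 45763)/(-45414 - 37056) = -71235/(-82470) = -71235*(-1/82470) = 4749/5498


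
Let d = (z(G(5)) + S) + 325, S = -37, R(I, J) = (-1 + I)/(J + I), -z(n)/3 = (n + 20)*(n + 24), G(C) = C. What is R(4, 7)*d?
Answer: -5661/11 ≈ -514.64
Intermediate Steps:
z(n) = -3*(20 + n)*(24 + n) (z(n) = -3*(n + 20)*(n + 24) = -3*(20 + n)*(24 + n))
R(I, J) = (-1 + I)/(I + J)
d = -1887 (d = ((-1440 - 132*5 - 3*5²) - 37) + 325 = ((-1440 - 660 - 3*25) - 37) + 325 = ((-1440 - 660 - 75) - 37) + 325 = (-2175 - 37) + 325 = -2212 + 325 = -1887)
R(4, 7)*d = ((-1 + 4)/(4 + 7))*(-1887) = (3/11)*(-1887) = -5661/11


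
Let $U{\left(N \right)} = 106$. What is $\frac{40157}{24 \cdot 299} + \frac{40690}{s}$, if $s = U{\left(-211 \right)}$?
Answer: $\frac{11394157}{29256} \approx 389.46$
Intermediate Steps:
$s = 106$
$\frac{40157}{24 \cdot 299} + \frac{40690}{s} = \frac{40157}{24 \cdot 299} + \frac{40690}{106} = \frac{40157}{7176} + 40690 \cdot \frac{1}{106} = 40157 \cdot \frac{1}{7176} + \frac{20345}{53} = \frac{3089}{552} + \frac{20345}{53} = \frac{11394157}{29256}$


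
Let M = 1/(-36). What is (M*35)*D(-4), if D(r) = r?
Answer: 35/9 ≈ 3.8889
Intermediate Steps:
M = -1/36 ≈ -0.027778
(M*35)*D(-4) = -1/36*35*(-4) = -35/36*(-4) = 35/9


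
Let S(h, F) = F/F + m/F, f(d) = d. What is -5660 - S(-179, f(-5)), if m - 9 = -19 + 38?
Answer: -28277/5 ≈ -5655.4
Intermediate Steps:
m = 28 (m = 9 + (-19 + 38) = 9 + 19 = 28)
S(h, F) = 1 + 28/F (S(h, F) = F/F + 28/F = 1 + 28/F)
-5660 - S(-179, f(-5)) = -5660 - (28 - 5)/(-5) = -5660 - (-1)*23/5 = -5660 - 1*(-23/5) = -5660 + 23/5 = -28277/5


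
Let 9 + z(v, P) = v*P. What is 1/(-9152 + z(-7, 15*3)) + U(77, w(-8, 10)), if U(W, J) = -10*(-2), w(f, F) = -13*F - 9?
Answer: 189519/9476 ≈ 20.000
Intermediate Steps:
w(f, F) = -9 - 13*F
z(v, P) = -9 + P*v (z(v, P) = -9 + v*P = -9 + P*v)
U(W, J) = 20
1/(-9152 + z(-7, 15*3)) + U(77, w(-8, 10)) = 1/(-9152 + (-9 + (15*3)*(-7))) + 20 = 1/(-9152 + (-9 + 45*(-7))) + 20 = 1/(-9152 + (-9 - 315)) + 20 = 1/(-9152 - 324) + 20 = 1/(-9476) + 20 = -1/9476 + 20 = 189519/9476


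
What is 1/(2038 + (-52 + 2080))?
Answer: 1/4066 ≈ 0.00024594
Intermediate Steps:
1/(2038 + (-52 + 2080)) = 1/(2038 + 2028) = 1/4066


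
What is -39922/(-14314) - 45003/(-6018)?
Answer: 8670819/844526 ≈ 10.267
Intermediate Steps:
-39922/(-14314) - 45003/(-6018) = -39922*(-1/14314) - 45003*(-1/6018) = 19961/7157 + 15001/2006 = 8670819/844526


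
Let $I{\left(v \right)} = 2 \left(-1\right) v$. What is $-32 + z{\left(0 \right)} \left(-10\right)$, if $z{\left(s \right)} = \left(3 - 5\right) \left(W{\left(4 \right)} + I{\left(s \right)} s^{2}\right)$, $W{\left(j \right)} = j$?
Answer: $48$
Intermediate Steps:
$I{\left(v \right)} = - 2 v$
$z{\left(s \right)} = -8 + 4 s^{3}$ ($z{\left(s \right)} = \left(3 - 5\right) \left(4 + - 2 s s^{2}\right) = - 2 \left(4 - 2 s^{3}\right) = -8 + 4 s^{3}$)
$-32 + z{\left(0 \right)} \left(-10\right) = -32 + \left(-8 + 4 \cdot 0^{3}\right) \left(-10\right) = -32 + \left(-8 + 4 \cdot 0\right) \left(-10\right) = -32 + \left(-8 + 0\right) \left(-10\right) = -32 - -80 = -32 + 80 = 48$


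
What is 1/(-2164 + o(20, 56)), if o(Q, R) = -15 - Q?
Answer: -1/2199 ≈ -0.00045475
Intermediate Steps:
1/(-2164 + o(20, 56)) = 1/(-2164 + (-15 - 1*20)) = 1/(-2164 + (-15 - 20)) = 1/(-2164 - 35) = 1/(-2199) = -1/2199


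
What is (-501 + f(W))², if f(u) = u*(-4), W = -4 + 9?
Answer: 271441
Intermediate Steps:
W = 5
f(u) = -4*u
(-501 + f(W))² = (-501 - 4*5)² = (-501 - 20)² = (-521)² = 271441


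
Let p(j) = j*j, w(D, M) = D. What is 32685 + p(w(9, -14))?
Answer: 32766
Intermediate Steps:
p(j) = j²
32685 + p(w(9, -14)) = 32685 + 9² = 32685 + 81 = 32766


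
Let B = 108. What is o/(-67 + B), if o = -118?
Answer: -118/41 ≈ -2.8780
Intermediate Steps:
o/(-67 + B) = -118/(-67 + 108) = -118/41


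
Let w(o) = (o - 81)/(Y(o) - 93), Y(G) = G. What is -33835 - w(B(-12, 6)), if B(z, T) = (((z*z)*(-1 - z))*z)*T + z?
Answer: -1287493632/38051 ≈ -33836.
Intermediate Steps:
B(z, T) = z + T*z**3*(-1 - z) (B(z, T) = ((z**2*(-1 - z))*z)*T + z = (z**3*(-1 - z))*T + z = T*z**3*(-1 - z) + z = z + T*z**3*(-1 - z))
w(o) = (-81 + o)/(-93 + o) (w(o) = (o - 81)/(o - 93) = (-81 + o)/(-93 + o))
-33835 - w(B(-12, 6)) = -33835 - (-81 + (-12 - 1*6*(-12)**3 - 1*6*(-12)**4))/(-93 + (-12 - 1*6*(-12)**3 - 1*6*(-12)**4)) = -33835 - (-81 + (-12 - 1*6*(-1728) - 1*6*20736))/(-93 + (-12 - 1*6*(-1728) - 1*6*20736)) = -33835 - (-81 + (-12 + 10368 - 124416))/(-93 + (-12 + 10368 - 124416)) = -33835 - (-81 - 114060)/(-93 - 114060) = -33835 - (-114141)/(-114153) = -33835 - (-1)*(-114141)/114153 = -33835 - 1*38047/38051 = -33835 - 38047/38051 = -1287493632/38051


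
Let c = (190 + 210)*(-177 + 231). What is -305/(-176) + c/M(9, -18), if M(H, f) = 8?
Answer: 475505/176 ≈ 2701.7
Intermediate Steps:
c = 21600 (c = 400*54 = 21600)
-305/(-176) + c/M(9, -18) = -305/(-176) + 21600/8 = -305*(-1/176) + 21600*(⅛) = 305/176 + 2700 = 475505/176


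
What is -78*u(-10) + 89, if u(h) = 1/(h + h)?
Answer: 929/10 ≈ 92.900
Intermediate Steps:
u(h) = 1/(2*h)
-78*u(-10) + 89 = -39/(-10) + 89 = -39*(-1)/10 + 89 = -78*(-1/20) + 89 = 39/10 + 89 = 929/10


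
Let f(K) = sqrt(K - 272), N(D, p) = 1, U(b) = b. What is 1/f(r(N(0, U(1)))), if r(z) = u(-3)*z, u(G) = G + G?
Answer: -I*sqrt(278)/278 ≈ -0.059976*I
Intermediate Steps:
u(G) = 2*G
r(z) = -6*z (r(z) = (2*(-3))*z = -6*z)
f(K) = sqrt(-272 + K)
1/f(r(N(0, U(1)))) = 1/(sqrt(-272 - 6*1)) = 1/(sqrt(-272 - 6)) = 1/(sqrt(-278)) = 1/(I*sqrt(278)) = -I*sqrt(278)/278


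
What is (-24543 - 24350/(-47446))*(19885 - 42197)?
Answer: 12990524189168/23723 ≈ 5.4759e+8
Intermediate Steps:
(-24543 - 24350/(-47446))*(19885 - 42197) = (-24543 - 24350*(-1/47446))*(-22312) = (-24543 + 12175/23723)*(-22312) = -582221414/23723*(-22312) = 12990524189168/23723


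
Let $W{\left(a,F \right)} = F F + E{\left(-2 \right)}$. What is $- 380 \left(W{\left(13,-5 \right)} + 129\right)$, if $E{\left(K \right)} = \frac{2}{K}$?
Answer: $-58140$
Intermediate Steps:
$W{\left(a,F \right)} = -1 + F^{2}$ ($W{\left(a,F \right)} = F F + \frac{2}{-2} = F^{2} + 2 \left(- \frac{1}{2}\right) = F^{2} - 1 = -1 + F^{2}$)
$- 380 \left(W{\left(13,-5 \right)} + 129\right) = - 380 \left(\left(-1 + \left(-5\right)^{2}\right) + 129\right) = - 380 \left(\left(-1 + 25\right) + 129\right) = - 380 \left(24 + 129\right) = \left(-380\right) 153 = -58140$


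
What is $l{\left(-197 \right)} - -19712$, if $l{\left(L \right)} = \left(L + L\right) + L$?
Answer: $19121$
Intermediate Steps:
$l{\left(L \right)} = 3 L$ ($l{\left(L \right)} = 2 L + L = 3 L$)
$l{\left(-197 \right)} - -19712 = 3 \left(-197\right) - -19712 = -591 + 19712 = 19121$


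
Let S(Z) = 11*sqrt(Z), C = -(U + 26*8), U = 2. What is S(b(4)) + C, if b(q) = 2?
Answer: -210 + 11*sqrt(2) ≈ -194.44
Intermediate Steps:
C = -210 (C = -(2 + 26*8) = -(2 + 208) = -1*210 = -210)
S(b(4)) + C = 11*sqrt(2) - 210 = -210 + 11*sqrt(2)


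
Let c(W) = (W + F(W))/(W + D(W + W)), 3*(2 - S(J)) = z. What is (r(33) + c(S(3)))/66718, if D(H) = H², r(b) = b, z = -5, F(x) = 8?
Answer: 8583/17246603 ≈ 0.00049766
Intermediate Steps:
S(J) = 11/3 (S(J) = 2 - ⅓*(-5) = 2 + 5/3 = 11/3)
c(W) = (8 + W)/(W + 4*W²) (c(W) = (W + 8)/(W + (W + W)²) = (8 + W)/(W + (2*W)²) = (8 + W)/(W + 4*W²))
(r(33) + c(S(3)))/66718 = (33 + (8 + 11/3)/((11/3)*(1 + 4*(11/3))))/66718 = (33 + (3/11)*(35/3)/(1 + 44/3))*(1/66718) = (33 + (3/11)*(35/3)/(47/3))*(1/66718) = (33 + (3/11)*(3/47)*(35/3))*(1/66718) = (33 + 105/517)*(1/66718) = (17166/517)*(1/66718) = 8583/17246603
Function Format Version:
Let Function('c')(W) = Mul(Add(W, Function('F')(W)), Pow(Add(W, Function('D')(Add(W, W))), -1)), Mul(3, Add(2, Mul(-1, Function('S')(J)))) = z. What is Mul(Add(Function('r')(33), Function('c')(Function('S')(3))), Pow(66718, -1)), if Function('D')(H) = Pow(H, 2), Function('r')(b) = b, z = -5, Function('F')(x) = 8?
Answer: Rational(8583, 17246603) ≈ 0.00049766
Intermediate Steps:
Function('S')(J) = Rational(11, 3) (Function('S')(J) = Add(2, Mul(Rational(-1, 3), -5)) = Add(2, Rational(5, 3)) = Rational(11, 3))
Function('c')(W) = Mul(Pow(Add(W, Mul(4, Pow(W, 2))), -1), Add(8, W)) (Function('c')(W) = Mul(Add(W, 8), Pow(Add(W, Pow(Add(W, W), 2)), -1)) = Mul(Add(8, W), Pow(Add(W, Pow(Mul(2, W), 2)), -1)) = Mul(Add(8, W), Pow(Add(W, Mul(4, Pow(W, 2))), -1)) = Mul(Pow(Add(W, Mul(4, Pow(W, 2))), -1), Add(8, W)))
Mul(Add(Function('r')(33), Function('c')(Function('S')(3))), Pow(66718, -1)) = Mul(Add(33, Mul(Pow(Rational(11, 3), -1), Pow(Add(1, Mul(4, Rational(11, 3))), -1), Add(8, Rational(11, 3)))), Pow(66718, -1)) = Mul(Add(33, Mul(Rational(3, 11), Pow(Add(1, Rational(44, 3)), -1), Rational(35, 3))), Rational(1, 66718)) = Mul(Add(33, Mul(Rational(3, 11), Pow(Rational(47, 3), -1), Rational(35, 3))), Rational(1, 66718)) = Mul(Add(33, Mul(Rational(3, 11), Rational(3, 47), Rational(35, 3))), Rational(1, 66718)) = Mul(Add(33, Rational(105, 517)), Rational(1, 66718)) = Mul(Rational(17166, 517), Rational(1, 66718)) = Rational(8583, 17246603)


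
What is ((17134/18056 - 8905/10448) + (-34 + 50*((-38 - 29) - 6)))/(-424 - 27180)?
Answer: 86870626605/650933678144 ≈ 0.13346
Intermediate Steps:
((17134/18056 - 8905/10448) + (-34 + 50*((-38 - 29) - 6)))/(-424 - 27180) = ((17134*(1/18056) - 8905*1/10448) + (-34 + 50*(-67 - 6)))/(-27604) = ((8567/9028 - 8905/10448) + (-34 + 50*(-73)))*(-1/27604) = (2278419/23581136 + (-34 - 3650))*(-1/27604) = (2278419/23581136 - 3684)*(-1/27604) = -86870626605/23581136*(-1/27604) = 86870626605/650933678144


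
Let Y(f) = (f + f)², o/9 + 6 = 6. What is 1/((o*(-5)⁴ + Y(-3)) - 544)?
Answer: -1/508 ≈ -0.0019685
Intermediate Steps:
o = 0 (o = -54 + 9*6 = -54 + 54 = 0)
Y(f) = 4*f² (Y(f) = (2*f)² = 4*f²)
1/((o*(-5)⁴ + Y(-3)) - 544) = 1/((0*(-5)⁴ + 4*(-3)²) - 544) = 1/((0*625 + 4*9) - 544) = 1/((0 + 36) - 544) = 1/(36 - 544) = 1/(-508) = -1/508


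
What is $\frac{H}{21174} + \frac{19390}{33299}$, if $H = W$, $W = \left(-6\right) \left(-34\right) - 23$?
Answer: $\frac{59512997}{100724718} \approx 0.59085$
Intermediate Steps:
$W = 181$ ($W = 204 - 23 = 181$)
$H = 181$
$\frac{H}{21174} + \frac{19390}{33299} = \frac{181}{21174} + \frac{19390}{33299} = 181 \cdot \frac{1}{21174} + 19390 \cdot \frac{1}{33299} = \frac{181}{21174} + \frac{2770}{4757} = \frac{59512997}{100724718}$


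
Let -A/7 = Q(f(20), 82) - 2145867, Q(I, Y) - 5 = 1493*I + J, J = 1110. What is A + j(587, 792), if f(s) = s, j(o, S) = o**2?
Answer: 15148813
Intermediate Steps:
Q(I, Y) = 1115 + 1493*I (Q(I, Y) = 5 + (1493*I + 1110) = 5 + (1110 + 1493*I) = 1115 + 1493*I)
A = 14804244 (A = -7*((1115 + 1493*20) - 2145867) = -7*((1115 + 29860) - 2145867) = -7*(30975 - 2145867) = -7*(-2114892) = 14804244)
A + j(587, 792) = 14804244 + 587**2 = 14804244 + 344569 = 15148813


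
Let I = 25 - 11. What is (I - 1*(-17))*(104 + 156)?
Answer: 8060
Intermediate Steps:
I = 14
(I - 1*(-17))*(104 + 156) = (14 - 1*(-17))*(104 + 156) = (14 + 17)*260 = 31*260 = 8060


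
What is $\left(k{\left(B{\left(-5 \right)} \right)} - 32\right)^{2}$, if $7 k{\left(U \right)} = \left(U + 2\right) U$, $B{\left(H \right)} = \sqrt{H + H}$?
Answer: $\frac{54716}{49} - \frac{936 i \sqrt{10}}{49} \approx 1116.7 - 60.406 i$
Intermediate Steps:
$B{\left(H \right)} = \sqrt{2} \sqrt{H}$ ($B{\left(H \right)} = \sqrt{2 H} = \sqrt{2} \sqrt{H}$)
$k{\left(U \right)} = \frac{U \left(2 + U\right)}{7}$ ($k{\left(U \right)} = \frac{\left(U + 2\right) U}{7} = \frac{\left(2 + U\right) U}{7} = \frac{U \left(2 + U\right)}{7}$)
$\left(k{\left(B{\left(-5 \right)} \right)} - 32\right)^{2} = \left(\frac{\sqrt{2} \sqrt{-5} \left(2 + \sqrt{2} \sqrt{-5}\right)}{7} - 32\right)^{2} = \left(\frac{\sqrt{2} i \sqrt{5} \left(2 + \sqrt{2} i \sqrt{5}\right)}{7} - 32\right)^{2} = \left(\frac{i \sqrt{10} \left(2 + i \sqrt{10}\right)}{7} - 32\right)^{2} = \left(-32 + \frac{i \sqrt{10} \left(2 + i \sqrt{10}\right)}{7}\right)^{2}$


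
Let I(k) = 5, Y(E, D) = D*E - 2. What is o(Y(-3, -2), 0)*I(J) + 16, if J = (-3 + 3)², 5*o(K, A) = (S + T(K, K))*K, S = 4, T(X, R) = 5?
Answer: 52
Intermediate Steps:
Y(E, D) = -2 + D*E
o(K, A) = 9*K/5 (o(K, A) = ((4 + 5)*K)/5 = (9*K)/5 = 9*K/5)
J = 0 (J = 0² = 0)
o(Y(-3, -2), 0)*I(J) + 16 = (9*(-2 - 2*(-3))/5)*5 + 16 = (9*(-2 + 6)/5)*5 + 16 = ((9/5)*4)*5 + 16 = (36/5)*5 + 16 = 36 + 16 = 52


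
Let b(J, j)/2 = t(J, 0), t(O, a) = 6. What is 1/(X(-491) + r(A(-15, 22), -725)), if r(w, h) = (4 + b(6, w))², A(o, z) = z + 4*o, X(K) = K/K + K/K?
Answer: 1/258 ≈ 0.0038760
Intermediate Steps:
b(J, j) = 12 (b(J, j) = 2*6 = 12)
X(K) = 2 (X(K) = 1 + 1 = 2)
r(w, h) = 256 (r(w, h) = (4 + 12)² = 16² = 256)
1/(X(-491) + r(A(-15, 22), -725)) = 1/(2 + 256) = 1/258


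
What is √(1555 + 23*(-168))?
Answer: I*√2309 ≈ 48.052*I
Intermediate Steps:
√(1555 + 23*(-168)) = √(1555 - 3864) = √(-2309) = I*√2309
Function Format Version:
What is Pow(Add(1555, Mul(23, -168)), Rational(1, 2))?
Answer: Mul(I, Pow(2309, Rational(1, 2))) ≈ Mul(48.052, I)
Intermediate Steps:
Pow(Add(1555, Mul(23, -168)), Rational(1, 2)) = Pow(Add(1555, -3864), Rational(1, 2)) = Pow(-2309, Rational(1, 2)) = Mul(I, Pow(2309, Rational(1, 2)))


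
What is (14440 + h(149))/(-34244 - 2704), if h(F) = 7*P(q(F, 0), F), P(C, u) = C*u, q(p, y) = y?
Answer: -3610/9237 ≈ -0.39082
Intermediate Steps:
h(F) = 0 (h(F) = 7*(0*F) = 7*0 = 0)
(14440 + h(149))/(-34244 - 2704) = (14440 + 0)/(-34244 - 2704) = 14440/(-36948) = 14440*(-1/36948) = -3610/9237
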